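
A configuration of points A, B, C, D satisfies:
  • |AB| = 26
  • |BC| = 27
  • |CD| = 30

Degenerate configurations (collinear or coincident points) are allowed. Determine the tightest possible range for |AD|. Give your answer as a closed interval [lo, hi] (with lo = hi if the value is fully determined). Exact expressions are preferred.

|AD| ∈ [0, 83]  (≈ [0.0000, 83.0000])

|AB| ∈ {26}
|BC| ∈ {27}
|CD| ∈ {30}
|AC| ∈ [1, 53]
|BD| ∈ [3, 57]
|AD| ∈ [0, 83]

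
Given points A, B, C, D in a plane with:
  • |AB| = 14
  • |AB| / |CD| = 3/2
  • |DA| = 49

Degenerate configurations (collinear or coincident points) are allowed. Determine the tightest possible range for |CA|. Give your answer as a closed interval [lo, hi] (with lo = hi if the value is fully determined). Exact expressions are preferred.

|CA| ∈ [119/3, 175/3]  (≈ [39.6667, 58.3333])

|AB| ∈ {14}
|AD| ∈ {49}
|CD| ∈ {28/3}
|BD| ∈ [35, 63]
|AC| ∈ [119/3, 175/3]
|BC| ∈ [77/3, 217/3]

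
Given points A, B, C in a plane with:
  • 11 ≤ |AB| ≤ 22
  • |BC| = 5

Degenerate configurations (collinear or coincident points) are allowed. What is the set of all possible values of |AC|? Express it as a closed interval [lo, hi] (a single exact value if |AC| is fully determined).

|AB| ∈ [11, 22]
|BC| ∈ {5}
|AC| ∈ [6, 27]

|AC| ∈ [6, 27]  (≈ [6.0000, 27.0000])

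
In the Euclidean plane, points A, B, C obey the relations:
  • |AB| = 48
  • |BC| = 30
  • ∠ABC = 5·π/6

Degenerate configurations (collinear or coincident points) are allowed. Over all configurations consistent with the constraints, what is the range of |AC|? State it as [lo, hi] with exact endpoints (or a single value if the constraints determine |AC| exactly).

|AB| ∈ {48}
|BC| ∈ {30}
|AC| ∈ {6·√(40·√(3) + 89)}

|AC| = 6·√(40·√(3) + 89)  (≈ 75.4861)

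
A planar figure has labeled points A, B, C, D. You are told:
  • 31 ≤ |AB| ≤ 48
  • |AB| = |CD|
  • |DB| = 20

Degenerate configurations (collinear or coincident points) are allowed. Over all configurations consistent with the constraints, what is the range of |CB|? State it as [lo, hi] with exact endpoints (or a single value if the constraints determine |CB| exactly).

|CB| ∈ [11, 68]  (≈ [11.0000, 68.0000])

|AB| ∈ [31, 48]
|BD| ∈ {20}
|CD| ∈ [31, 48]
|AD| ∈ [11, 68]
|BC| ∈ [11, 68]
|AC| ∈ [0, 116]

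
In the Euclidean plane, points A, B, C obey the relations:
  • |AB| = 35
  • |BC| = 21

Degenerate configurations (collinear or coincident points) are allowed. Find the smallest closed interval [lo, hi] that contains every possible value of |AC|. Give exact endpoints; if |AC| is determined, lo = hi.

|AC| ∈ [14, 56]  (≈ [14.0000, 56.0000])

|AB| ∈ {35}
|BC| ∈ {21}
|AC| ∈ [14, 56]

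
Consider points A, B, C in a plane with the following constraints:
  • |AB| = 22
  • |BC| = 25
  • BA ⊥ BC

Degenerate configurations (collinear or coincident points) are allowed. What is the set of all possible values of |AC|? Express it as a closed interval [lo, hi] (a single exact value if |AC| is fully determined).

|AC| = √(1109)  (≈ 33.3017)

|AB| ∈ {22}
|BC| ∈ {25}
|AC| ∈ {√(1109)}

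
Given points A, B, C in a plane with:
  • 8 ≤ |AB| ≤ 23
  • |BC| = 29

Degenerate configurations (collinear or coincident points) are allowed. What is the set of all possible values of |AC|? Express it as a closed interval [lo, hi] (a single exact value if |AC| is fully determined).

|AB| ∈ [8, 23]
|BC| ∈ {29}
|AC| ∈ [6, 52]

|AC| ∈ [6, 52]  (≈ [6.0000, 52.0000])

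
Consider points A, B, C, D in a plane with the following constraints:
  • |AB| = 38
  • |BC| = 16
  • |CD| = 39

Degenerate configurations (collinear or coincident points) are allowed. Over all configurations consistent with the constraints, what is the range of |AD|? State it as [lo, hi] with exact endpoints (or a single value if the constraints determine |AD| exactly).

|AB| ∈ {38}
|BC| ∈ {16}
|CD| ∈ {39}
|AC| ∈ [22, 54]
|BD| ∈ [23, 55]
|AD| ∈ [0, 93]

|AD| ∈ [0, 93]  (≈ [0.0000, 93.0000])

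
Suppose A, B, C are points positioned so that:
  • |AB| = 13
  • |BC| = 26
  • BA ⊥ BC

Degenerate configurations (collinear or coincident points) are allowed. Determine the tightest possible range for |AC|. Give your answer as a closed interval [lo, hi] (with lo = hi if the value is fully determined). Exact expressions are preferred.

|AC| = 13·√(5)  (≈ 29.0689)

|AB| ∈ {13}
|BC| ∈ {26}
|AC| ∈ {13·√(5)}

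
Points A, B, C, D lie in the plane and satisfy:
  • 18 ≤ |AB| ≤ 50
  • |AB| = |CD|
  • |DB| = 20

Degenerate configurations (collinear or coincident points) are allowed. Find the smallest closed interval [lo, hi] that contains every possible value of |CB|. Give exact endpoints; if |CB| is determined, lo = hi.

|AB| ∈ [18, 50]
|BD| ∈ {20}
|CD| ∈ [18, 50]
|AD| ∈ [0, 70]
|BC| ∈ [0, 70]
|AC| ∈ [0, 120]

|CB| ∈ [0, 70]  (≈ [0.0000, 70.0000])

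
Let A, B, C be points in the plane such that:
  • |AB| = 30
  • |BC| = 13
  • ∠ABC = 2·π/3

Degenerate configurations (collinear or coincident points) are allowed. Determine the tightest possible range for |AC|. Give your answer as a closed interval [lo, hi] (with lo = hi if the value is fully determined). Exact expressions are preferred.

|AC| = √(1459)  (≈ 38.1969)

|AB| ∈ {30}
|BC| ∈ {13}
|AC| ∈ {√(1459)}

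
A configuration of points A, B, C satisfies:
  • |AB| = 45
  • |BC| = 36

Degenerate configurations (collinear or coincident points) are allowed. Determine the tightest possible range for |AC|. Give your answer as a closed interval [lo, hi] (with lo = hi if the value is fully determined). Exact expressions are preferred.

|AC| ∈ [9, 81]  (≈ [9.0000, 81.0000])

|AB| ∈ {45}
|BC| ∈ {36}
|AC| ∈ [9, 81]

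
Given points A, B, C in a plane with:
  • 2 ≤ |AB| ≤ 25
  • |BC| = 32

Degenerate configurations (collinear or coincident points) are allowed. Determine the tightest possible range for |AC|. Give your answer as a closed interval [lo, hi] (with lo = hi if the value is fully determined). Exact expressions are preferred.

|AB| ∈ [2, 25]
|BC| ∈ {32}
|AC| ∈ [7, 57]

|AC| ∈ [7, 57]  (≈ [7.0000, 57.0000])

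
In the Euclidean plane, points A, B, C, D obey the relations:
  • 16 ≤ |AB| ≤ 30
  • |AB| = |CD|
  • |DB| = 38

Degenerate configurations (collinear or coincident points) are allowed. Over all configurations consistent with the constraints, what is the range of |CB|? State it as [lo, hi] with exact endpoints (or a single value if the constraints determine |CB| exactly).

|AB| ∈ [16, 30]
|BD| ∈ {38}
|CD| ∈ [16, 30]
|AD| ∈ [8, 68]
|BC| ∈ [8, 68]
|AC| ∈ [0, 98]

|CB| ∈ [8, 68]  (≈ [8.0000, 68.0000])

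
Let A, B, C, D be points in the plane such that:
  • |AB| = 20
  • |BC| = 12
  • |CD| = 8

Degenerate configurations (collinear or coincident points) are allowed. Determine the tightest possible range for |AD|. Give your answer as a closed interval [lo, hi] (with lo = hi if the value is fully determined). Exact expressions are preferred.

|AB| ∈ {20}
|BC| ∈ {12}
|CD| ∈ {8}
|AC| ∈ [8, 32]
|BD| ∈ [4, 20]
|AD| ∈ [0, 40]

|AD| ∈ [0, 40]  (≈ [0.0000, 40.0000])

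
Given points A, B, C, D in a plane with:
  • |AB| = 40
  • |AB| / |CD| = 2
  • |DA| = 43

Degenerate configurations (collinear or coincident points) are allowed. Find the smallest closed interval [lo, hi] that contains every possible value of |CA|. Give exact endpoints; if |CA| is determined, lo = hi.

|AB| ∈ {40}
|AD| ∈ {43}
|CD| ∈ {20}
|BD| ∈ [3, 83]
|AC| ∈ [23, 63]
|BC| ∈ [0, 103]

|CA| ∈ [23, 63]  (≈ [23.0000, 63.0000])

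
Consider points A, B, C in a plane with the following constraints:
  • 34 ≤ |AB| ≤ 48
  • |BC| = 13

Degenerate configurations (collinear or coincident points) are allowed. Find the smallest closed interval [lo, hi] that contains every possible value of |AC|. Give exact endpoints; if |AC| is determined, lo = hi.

|AB| ∈ [34, 48]
|BC| ∈ {13}
|AC| ∈ [21, 61]

|AC| ∈ [21, 61]  (≈ [21.0000, 61.0000])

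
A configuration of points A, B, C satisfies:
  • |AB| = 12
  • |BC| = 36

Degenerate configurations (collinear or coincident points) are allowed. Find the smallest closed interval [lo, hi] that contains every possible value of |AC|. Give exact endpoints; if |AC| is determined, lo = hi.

|AB| ∈ {12}
|BC| ∈ {36}
|AC| ∈ [24, 48]

|AC| ∈ [24, 48]  (≈ [24.0000, 48.0000])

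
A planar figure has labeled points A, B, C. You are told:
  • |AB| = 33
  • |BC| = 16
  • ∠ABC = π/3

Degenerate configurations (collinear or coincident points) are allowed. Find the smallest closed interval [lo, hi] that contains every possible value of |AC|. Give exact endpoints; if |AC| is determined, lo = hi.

|AB| ∈ {33}
|BC| ∈ {16}
|AC| ∈ {√(817)}

|AC| = √(817)  (≈ 28.5832)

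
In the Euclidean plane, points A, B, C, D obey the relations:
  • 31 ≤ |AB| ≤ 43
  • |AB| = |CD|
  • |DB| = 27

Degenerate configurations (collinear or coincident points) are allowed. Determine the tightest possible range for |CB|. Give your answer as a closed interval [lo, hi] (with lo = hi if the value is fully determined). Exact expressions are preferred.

|CB| ∈ [4, 70]  (≈ [4.0000, 70.0000])

|AB| ∈ [31, 43]
|BD| ∈ {27}
|CD| ∈ [31, 43]
|AD| ∈ [4, 70]
|BC| ∈ [4, 70]
|AC| ∈ [0, 113]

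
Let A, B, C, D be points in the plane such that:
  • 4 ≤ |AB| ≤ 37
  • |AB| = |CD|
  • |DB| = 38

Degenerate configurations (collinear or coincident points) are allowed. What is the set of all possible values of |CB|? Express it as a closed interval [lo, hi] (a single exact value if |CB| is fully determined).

|AB| ∈ [4, 37]
|BD| ∈ {38}
|CD| ∈ [4, 37]
|AD| ∈ [1, 75]
|BC| ∈ [1, 75]
|AC| ∈ [0, 112]

|CB| ∈ [1, 75]  (≈ [1.0000, 75.0000])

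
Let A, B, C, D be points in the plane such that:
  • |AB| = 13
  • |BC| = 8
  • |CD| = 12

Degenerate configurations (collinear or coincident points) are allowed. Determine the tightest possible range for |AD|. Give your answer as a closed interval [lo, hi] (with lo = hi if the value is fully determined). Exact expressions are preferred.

|AD| ∈ [0, 33]  (≈ [0.0000, 33.0000])

|AB| ∈ {13}
|BC| ∈ {8}
|CD| ∈ {12}
|AC| ∈ [5, 21]
|BD| ∈ [4, 20]
|AD| ∈ [0, 33]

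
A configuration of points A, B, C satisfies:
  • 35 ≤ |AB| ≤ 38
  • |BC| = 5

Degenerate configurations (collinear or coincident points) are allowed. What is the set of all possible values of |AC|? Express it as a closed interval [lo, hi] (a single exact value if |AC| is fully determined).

|AC| ∈ [30, 43]  (≈ [30.0000, 43.0000])

|AB| ∈ [35, 38]
|BC| ∈ {5}
|AC| ∈ [30, 43]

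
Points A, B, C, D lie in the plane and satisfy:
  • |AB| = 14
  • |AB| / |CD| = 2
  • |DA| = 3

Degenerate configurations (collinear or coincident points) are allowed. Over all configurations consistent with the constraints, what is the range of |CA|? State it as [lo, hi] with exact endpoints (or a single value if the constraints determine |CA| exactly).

|CA| ∈ [4, 10]  (≈ [4.0000, 10.0000])

|AB| ∈ {14}
|AD| ∈ {3}
|CD| ∈ {7}
|BD| ∈ [11, 17]
|AC| ∈ [4, 10]
|BC| ∈ [4, 24]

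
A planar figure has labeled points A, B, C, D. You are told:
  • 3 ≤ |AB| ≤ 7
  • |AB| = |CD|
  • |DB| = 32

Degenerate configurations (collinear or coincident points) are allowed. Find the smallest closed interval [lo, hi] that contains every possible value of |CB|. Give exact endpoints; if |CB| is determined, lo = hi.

|CB| ∈ [25, 39]  (≈ [25.0000, 39.0000])

|AB| ∈ [3, 7]
|BD| ∈ {32}
|CD| ∈ [3, 7]
|AD| ∈ [25, 39]
|BC| ∈ [25, 39]
|AC| ∈ [18, 46]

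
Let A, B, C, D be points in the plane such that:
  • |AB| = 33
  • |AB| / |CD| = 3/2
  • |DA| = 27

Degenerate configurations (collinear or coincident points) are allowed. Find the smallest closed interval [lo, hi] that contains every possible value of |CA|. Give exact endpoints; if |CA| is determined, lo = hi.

|CA| ∈ [5, 49]  (≈ [5.0000, 49.0000])

|AB| ∈ {33}
|AD| ∈ {27}
|CD| ∈ {22}
|BD| ∈ [6, 60]
|AC| ∈ [5, 49]
|BC| ∈ [0, 82]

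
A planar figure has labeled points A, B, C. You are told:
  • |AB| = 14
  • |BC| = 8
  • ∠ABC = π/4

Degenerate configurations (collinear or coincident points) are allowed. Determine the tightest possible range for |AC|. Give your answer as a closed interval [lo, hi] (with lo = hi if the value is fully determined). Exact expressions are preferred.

|AC| = 2·√(65 - 28·√(2))  (≈ 10.0801)

|AB| ∈ {14}
|BC| ∈ {8}
|AC| ∈ {2·√(65 - 28·√(2))}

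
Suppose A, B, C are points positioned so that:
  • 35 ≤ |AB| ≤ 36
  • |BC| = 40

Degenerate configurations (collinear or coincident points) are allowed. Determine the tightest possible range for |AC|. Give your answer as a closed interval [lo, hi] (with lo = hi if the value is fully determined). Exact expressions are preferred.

|AB| ∈ [35, 36]
|BC| ∈ {40}
|AC| ∈ [4, 76]

|AC| ∈ [4, 76]  (≈ [4.0000, 76.0000])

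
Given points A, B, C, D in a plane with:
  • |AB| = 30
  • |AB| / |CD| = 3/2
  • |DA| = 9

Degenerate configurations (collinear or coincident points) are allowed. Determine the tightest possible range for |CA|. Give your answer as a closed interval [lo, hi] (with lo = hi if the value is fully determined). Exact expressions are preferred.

|AB| ∈ {30}
|AD| ∈ {9}
|CD| ∈ {20}
|BD| ∈ [21, 39]
|AC| ∈ [11, 29]
|BC| ∈ [1, 59]

|CA| ∈ [11, 29]  (≈ [11.0000, 29.0000])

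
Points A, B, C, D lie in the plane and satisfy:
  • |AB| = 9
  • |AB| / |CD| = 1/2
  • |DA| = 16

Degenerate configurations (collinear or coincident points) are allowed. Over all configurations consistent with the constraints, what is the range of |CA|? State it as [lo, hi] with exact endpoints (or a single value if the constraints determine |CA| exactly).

|AB| ∈ {9}
|AD| ∈ {16}
|CD| ∈ {18}
|BD| ∈ [7, 25]
|AC| ∈ [2, 34]
|BC| ∈ [0, 43]

|CA| ∈ [2, 34]  (≈ [2.0000, 34.0000])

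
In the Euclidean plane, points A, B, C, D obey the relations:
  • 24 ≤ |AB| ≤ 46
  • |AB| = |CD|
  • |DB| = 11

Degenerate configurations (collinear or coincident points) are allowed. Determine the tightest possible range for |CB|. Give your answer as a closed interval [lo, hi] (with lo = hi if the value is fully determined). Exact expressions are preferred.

|AB| ∈ [24, 46]
|BD| ∈ {11}
|CD| ∈ [24, 46]
|AD| ∈ [13, 57]
|BC| ∈ [13, 57]
|AC| ∈ [0, 103]

|CB| ∈ [13, 57]  (≈ [13.0000, 57.0000])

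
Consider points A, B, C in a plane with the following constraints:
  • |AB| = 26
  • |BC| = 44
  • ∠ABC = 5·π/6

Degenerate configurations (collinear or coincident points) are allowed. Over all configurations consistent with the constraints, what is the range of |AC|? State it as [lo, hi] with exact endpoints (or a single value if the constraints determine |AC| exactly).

|AB| ∈ {26}
|BC| ∈ {44}
|AC| ∈ {2·√(286·√(3) + 653)}

|AC| = 2·√(286·√(3) + 653)  (≈ 67.7751)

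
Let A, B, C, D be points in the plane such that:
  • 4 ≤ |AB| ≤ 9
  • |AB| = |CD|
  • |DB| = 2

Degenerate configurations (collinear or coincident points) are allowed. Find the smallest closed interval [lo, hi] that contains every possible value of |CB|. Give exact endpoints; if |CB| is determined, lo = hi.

|AB| ∈ [4, 9]
|BD| ∈ {2}
|CD| ∈ [4, 9]
|AD| ∈ [2, 11]
|BC| ∈ [2, 11]
|AC| ∈ [0, 20]

|CB| ∈ [2, 11]  (≈ [2.0000, 11.0000])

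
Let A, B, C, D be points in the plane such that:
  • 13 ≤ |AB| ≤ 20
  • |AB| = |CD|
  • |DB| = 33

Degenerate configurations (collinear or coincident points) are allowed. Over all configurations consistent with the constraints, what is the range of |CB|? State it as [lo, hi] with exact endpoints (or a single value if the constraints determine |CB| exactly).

|AB| ∈ [13, 20]
|BD| ∈ {33}
|CD| ∈ [13, 20]
|AD| ∈ [13, 53]
|BC| ∈ [13, 53]
|AC| ∈ [0, 73]

|CB| ∈ [13, 53]  (≈ [13.0000, 53.0000])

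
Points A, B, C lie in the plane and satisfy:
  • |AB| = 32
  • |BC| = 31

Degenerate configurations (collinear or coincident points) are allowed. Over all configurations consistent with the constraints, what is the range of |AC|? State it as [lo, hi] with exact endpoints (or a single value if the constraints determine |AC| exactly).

|AB| ∈ {32}
|BC| ∈ {31}
|AC| ∈ [1, 63]

|AC| ∈ [1, 63]  (≈ [1.0000, 63.0000])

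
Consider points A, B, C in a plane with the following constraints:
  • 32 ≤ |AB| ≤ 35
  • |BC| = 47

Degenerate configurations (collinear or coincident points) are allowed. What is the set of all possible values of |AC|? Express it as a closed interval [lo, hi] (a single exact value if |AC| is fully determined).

|AC| ∈ [12, 82]  (≈ [12.0000, 82.0000])

|AB| ∈ [32, 35]
|BC| ∈ {47}
|AC| ∈ [12, 82]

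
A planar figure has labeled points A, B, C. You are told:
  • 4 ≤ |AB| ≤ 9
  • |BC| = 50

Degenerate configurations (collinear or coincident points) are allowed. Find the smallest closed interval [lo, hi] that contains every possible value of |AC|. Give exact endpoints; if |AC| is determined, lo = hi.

|AB| ∈ [4, 9]
|BC| ∈ {50}
|AC| ∈ [41, 59]

|AC| ∈ [41, 59]  (≈ [41.0000, 59.0000])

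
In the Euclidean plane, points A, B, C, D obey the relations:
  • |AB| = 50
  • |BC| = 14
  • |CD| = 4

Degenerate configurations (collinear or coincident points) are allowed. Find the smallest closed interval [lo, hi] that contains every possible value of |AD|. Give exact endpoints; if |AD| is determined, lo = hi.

|AB| ∈ {50}
|BC| ∈ {14}
|CD| ∈ {4}
|AC| ∈ [36, 64]
|BD| ∈ [10, 18]
|AD| ∈ [32, 68]

|AD| ∈ [32, 68]  (≈ [32.0000, 68.0000])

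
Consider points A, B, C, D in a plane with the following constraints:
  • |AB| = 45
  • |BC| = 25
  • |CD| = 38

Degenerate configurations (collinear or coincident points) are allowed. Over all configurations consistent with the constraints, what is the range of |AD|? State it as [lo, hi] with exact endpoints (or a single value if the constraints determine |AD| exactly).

|AD| ∈ [0, 108]  (≈ [0.0000, 108.0000])

|AB| ∈ {45}
|BC| ∈ {25}
|CD| ∈ {38}
|AC| ∈ [20, 70]
|BD| ∈ [13, 63]
|AD| ∈ [0, 108]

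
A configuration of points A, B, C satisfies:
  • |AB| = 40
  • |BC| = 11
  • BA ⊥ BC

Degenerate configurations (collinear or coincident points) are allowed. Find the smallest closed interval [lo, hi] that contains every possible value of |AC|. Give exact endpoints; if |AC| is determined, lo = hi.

|AC| = √(1721)  (≈ 41.4849)

|AB| ∈ {40}
|BC| ∈ {11}
|AC| ∈ {√(1721)}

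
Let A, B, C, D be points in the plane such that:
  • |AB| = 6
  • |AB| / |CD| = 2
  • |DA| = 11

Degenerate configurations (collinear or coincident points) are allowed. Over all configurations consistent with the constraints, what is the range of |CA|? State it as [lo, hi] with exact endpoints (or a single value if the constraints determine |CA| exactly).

|AB| ∈ {6}
|AD| ∈ {11}
|CD| ∈ {3}
|BD| ∈ [5, 17]
|AC| ∈ [8, 14]
|BC| ∈ [2, 20]

|CA| ∈ [8, 14]  (≈ [8.0000, 14.0000])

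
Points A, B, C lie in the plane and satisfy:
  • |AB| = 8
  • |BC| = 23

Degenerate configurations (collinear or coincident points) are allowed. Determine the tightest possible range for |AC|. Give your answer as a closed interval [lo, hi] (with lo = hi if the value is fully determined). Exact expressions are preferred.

|AB| ∈ {8}
|BC| ∈ {23}
|AC| ∈ [15, 31]

|AC| ∈ [15, 31]  (≈ [15.0000, 31.0000])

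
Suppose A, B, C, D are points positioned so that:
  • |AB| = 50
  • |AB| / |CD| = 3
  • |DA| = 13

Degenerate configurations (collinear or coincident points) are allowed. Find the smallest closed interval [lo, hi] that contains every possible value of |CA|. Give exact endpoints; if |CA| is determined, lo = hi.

|AB| ∈ {50}
|AD| ∈ {13}
|CD| ∈ {50/3}
|BD| ∈ [37, 63]
|AC| ∈ [11/3, 89/3]
|BC| ∈ [61/3, 239/3]

|CA| ∈ [11/3, 89/3]  (≈ [3.6667, 29.6667])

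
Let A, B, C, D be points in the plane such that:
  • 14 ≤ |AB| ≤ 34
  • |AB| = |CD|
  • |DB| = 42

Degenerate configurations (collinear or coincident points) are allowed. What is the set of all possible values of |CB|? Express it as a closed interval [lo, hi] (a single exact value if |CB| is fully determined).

|CB| ∈ [8, 76]  (≈ [8.0000, 76.0000])

|AB| ∈ [14, 34]
|BD| ∈ {42}
|CD| ∈ [14, 34]
|AD| ∈ [8, 76]
|BC| ∈ [8, 76]
|AC| ∈ [0, 110]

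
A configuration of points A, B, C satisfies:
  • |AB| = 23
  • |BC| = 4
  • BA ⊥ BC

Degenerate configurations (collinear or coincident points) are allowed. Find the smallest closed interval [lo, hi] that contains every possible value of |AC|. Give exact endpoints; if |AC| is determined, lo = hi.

|AB| ∈ {23}
|BC| ∈ {4}
|AC| ∈ {√(545)}

|AC| = √(545)  (≈ 23.3452)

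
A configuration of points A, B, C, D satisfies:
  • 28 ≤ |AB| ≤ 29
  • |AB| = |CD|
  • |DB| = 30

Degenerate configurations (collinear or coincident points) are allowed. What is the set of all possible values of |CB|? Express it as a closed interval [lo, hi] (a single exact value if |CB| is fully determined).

|AB| ∈ [28, 29]
|BD| ∈ {30}
|CD| ∈ [28, 29]
|AD| ∈ [1, 59]
|BC| ∈ [1, 59]
|AC| ∈ [0, 88]

|CB| ∈ [1, 59]  (≈ [1.0000, 59.0000])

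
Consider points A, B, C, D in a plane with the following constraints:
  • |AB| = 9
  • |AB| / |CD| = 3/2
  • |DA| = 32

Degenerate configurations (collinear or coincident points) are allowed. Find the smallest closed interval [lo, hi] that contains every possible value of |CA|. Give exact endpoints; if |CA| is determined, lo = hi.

|CA| ∈ [26, 38]  (≈ [26.0000, 38.0000])

|AB| ∈ {9}
|AD| ∈ {32}
|CD| ∈ {6}
|BD| ∈ [23, 41]
|AC| ∈ [26, 38]
|BC| ∈ [17, 47]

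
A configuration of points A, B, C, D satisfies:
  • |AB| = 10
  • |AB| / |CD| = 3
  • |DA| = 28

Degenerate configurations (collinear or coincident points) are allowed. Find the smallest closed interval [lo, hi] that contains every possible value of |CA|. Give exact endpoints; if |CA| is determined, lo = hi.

|CA| ∈ [74/3, 94/3]  (≈ [24.6667, 31.3333])

|AB| ∈ {10}
|AD| ∈ {28}
|CD| ∈ {10/3}
|BD| ∈ [18, 38]
|AC| ∈ [74/3, 94/3]
|BC| ∈ [44/3, 124/3]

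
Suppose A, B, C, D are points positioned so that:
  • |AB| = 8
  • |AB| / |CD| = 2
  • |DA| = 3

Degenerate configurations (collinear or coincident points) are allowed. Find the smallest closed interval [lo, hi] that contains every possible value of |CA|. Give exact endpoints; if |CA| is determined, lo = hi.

|AB| ∈ {8}
|AD| ∈ {3}
|CD| ∈ {4}
|BD| ∈ [5, 11]
|AC| ∈ [1, 7]
|BC| ∈ [1, 15]

|CA| ∈ [1, 7]  (≈ [1.0000, 7.0000])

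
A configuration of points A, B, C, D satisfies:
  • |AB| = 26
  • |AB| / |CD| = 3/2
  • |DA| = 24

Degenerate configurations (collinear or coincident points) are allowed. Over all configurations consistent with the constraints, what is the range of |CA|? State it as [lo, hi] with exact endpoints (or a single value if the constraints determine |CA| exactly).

|AB| ∈ {26}
|AD| ∈ {24}
|CD| ∈ {52/3}
|BD| ∈ [2, 50]
|AC| ∈ [20/3, 124/3]
|BC| ∈ [0, 202/3]

|CA| ∈ [20/3, 124/3]  (≈ [6.6667, 41.3333])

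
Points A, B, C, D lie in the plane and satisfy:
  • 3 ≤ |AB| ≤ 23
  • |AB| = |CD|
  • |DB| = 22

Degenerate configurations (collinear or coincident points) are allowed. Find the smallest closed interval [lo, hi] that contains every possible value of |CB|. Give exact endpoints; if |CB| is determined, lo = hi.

|AB| ∈ [3, 23]
|BD| ∈ {22}
|CD| ∈ [3, 23]
|AD| ∈ [0, 45]
|BC| ∈ [0, 45]
|AC| ∈ [0, 68]

|CB| ∈ [0, 45]  (≈ [0.0000, 45.0000])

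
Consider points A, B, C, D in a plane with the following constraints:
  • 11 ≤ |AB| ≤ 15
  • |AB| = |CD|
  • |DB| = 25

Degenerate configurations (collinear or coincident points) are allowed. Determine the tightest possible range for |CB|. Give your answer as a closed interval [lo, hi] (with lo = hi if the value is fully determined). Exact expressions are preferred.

|AB| ∈ [11, 15]
|BD| ∈ {25}
|CD| ∈ [11, 15]
|AD| ∈ [10, 40]
|BC| ∈ [10, 40]
|AC| ∈ [0, 55]

|CB| ∈ [10, 40]  (≈ [10.0000, 40.0000])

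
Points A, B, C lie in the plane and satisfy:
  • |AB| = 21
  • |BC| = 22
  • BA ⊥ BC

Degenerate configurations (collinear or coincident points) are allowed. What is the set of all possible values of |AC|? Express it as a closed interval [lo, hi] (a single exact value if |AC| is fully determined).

|AB| ∈ {21}
|BC| ∈ {22}
|AC| ∈ {5·√(37)}

|AC| = 5·√(37)  (≈ 30.4138)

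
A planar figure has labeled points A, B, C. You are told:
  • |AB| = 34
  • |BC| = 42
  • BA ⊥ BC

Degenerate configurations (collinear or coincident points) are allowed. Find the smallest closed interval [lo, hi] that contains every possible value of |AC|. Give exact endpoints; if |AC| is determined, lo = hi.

|AB| ∈ {34}
|BC| ∈ {42}
|AC| ∈ {2·√(730)}

|AC| = 2·√(730)  (≈ 54.0370)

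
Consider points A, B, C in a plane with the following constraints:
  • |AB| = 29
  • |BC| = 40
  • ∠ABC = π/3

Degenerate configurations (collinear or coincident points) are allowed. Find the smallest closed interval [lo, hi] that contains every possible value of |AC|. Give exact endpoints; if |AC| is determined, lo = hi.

|AB| ∈ {29}
|BC| ∈ {40}
|AC| ∈ {√(1281)}

|AC| = √(1281)  (≈ 35.7911)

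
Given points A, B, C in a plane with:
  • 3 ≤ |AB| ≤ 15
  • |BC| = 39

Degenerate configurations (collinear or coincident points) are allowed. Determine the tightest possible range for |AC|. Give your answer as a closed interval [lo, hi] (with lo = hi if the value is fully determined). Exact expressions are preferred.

|AB| ∈ [3, 15]
|BC| ∈ {39}
|AC| ∈ [24, 54]

|AC| ∈ [24, 54]  (≈ [24.0000, 54.0000])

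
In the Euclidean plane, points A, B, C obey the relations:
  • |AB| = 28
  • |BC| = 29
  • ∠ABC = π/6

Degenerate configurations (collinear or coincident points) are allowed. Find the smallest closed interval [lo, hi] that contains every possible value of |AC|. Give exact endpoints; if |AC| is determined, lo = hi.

|AB| ∈ {28}
|BC| ∈ {29}
|AC| ∈ {√(1625 - 812·√(3))}

|AC| = √(1625 - 812·√(3))  (≈ 14.7843)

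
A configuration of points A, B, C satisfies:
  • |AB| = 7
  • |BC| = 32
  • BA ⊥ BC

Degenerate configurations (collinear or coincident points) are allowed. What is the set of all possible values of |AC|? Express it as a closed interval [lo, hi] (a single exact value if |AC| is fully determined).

|AB| ∈ {7}
|BC| ∈ {32}
|AC| ∈ {√(1073)}

|AC| = √(1073)  (≈ 32.7567)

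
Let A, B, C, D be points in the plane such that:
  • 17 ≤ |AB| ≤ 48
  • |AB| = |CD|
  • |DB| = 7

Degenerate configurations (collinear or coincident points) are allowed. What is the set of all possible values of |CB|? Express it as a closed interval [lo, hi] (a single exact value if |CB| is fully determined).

|CB| ∈ [10, 55]  (≈ [10.0000, 55.0000])

|AB| ∈ [17, 48]
|BD| ∈ {7}
|CD| ∈ [17, 48]
|AD| ∈ [10, 55]
|BC| ∈ [10, 55]
|AC| ∈ [0, 103]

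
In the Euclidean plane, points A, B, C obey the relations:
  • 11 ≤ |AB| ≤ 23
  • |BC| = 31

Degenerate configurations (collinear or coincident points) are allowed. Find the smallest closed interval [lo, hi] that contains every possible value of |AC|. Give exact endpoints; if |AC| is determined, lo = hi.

|AB| ∈ [11, 23]
|BC| ∈ {31}
|AC| ∈ [8, 54]

|AC| ∈ [8, 54]  (≈ [8.0000, 54.0000])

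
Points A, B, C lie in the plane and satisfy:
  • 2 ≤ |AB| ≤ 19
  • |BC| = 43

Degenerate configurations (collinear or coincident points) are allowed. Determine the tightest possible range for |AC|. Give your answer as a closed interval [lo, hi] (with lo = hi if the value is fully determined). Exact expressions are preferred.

|AB| ∈ [2, 19]
|BC| ∈ {43}
|AC| ∈ [24, 62]

|AC| ∈ [24, 62]  (≈ [24.0000, 62.0000])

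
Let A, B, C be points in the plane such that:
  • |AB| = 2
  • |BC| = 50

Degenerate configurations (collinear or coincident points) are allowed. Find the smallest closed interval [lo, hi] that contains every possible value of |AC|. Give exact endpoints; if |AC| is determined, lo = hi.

|AC| ∈ [48, 52]  (≈ [48.0000, 52.0000])

|AB| ∈ {2}
|BC| ∈ {50}
|AC| ∈ [48, 52]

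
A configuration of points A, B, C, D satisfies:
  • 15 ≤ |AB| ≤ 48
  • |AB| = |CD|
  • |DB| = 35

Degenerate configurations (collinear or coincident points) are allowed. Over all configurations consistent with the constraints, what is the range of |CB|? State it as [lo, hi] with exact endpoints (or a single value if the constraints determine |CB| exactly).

|CB| ∈ [0, 83]  (≈ [0.0000, 83.0000])

|AB| ∈ [15, 48]
|BD| ∈ {35}
|CD| ∈ [15, 48]
|AD| ∈ [0, 83]
|BC| ∈ [0, 83]
|AC| ∈ [0, 131]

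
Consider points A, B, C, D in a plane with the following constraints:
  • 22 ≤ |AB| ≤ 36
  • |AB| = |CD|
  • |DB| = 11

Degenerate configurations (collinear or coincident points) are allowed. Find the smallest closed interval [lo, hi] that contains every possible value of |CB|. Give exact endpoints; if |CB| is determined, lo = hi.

|CB| ∈ [11, 47]  (≈ [11.0000, 47.0000])

|AB| ∈ [22, 36]
|BD| ∈ {11}
|CD| ∈ [22, 36]
|AD| ∈ [11, 47]
|BC| ∈ [11, 47]
|AC| ∈ [0, 83]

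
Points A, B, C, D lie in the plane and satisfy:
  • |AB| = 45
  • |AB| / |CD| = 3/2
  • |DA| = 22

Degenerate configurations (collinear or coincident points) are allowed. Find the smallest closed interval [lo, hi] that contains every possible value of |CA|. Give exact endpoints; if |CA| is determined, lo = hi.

|CA| ∈ [8, 52]  (≈ [8.0000, 52.0000])

|AB| ∈ {45}
|AD| ∈ {22}
|CD| ∈ {30}
|BD| ∈ [23, 67]
|AC| ∈ [8, 52]
|BC| ∈ [0, 97]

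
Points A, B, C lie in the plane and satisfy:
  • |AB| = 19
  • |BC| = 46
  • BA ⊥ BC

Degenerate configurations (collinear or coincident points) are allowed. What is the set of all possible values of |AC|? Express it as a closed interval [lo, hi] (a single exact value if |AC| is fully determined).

|AB| ∈ {19}
|BC| ∈ {46}
|AC| ∈ {√(2477)}

|AC| = √(2477)  (≈ 49.7695)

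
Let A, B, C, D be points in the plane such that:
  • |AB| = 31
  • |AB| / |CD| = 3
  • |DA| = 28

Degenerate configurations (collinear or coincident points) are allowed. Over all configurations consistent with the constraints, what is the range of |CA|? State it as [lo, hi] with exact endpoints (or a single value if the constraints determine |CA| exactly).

|AB| ∈ {31}
|AD| ∈ {28}
|CD| ∈ {31/3}
|BD| ∈ [3, 59]
|AC| ∈ [53/3, 115/3]
|BC| ∈ [0, 208/3]

|CA| ∈ [53/3, 115/3]  (≈ [17.6667, 38.3333])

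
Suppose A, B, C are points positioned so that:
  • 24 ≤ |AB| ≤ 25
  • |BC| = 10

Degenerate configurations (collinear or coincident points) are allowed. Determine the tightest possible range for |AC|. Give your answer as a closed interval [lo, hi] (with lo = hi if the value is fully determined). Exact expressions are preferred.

|AC| ∈ [14, 35]  (≈ [14.0000, 35.0000])

|AB| ∈ [24, 25]
|BC| ∈ {10}
|AC| ∈ [14, 35]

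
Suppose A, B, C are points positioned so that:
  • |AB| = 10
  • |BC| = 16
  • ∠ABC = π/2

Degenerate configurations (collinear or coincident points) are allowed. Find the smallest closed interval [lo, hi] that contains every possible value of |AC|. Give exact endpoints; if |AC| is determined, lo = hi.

|AB| ∈ {10}
|BC| ∈ {16}
|AC| ∈ {2·√(89)}

|AC| = 2·√(89)  (≈ 18.8680)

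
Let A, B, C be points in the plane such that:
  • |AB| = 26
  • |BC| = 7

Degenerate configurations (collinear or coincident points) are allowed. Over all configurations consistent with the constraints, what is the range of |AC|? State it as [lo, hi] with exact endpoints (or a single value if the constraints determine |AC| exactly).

|AB| ∈ {26}
|BC| ∈ {7}
|AC| ∈ [19, 33]

|AC| ∈ [19, 33]  (≈ [19.0000, 33.0000])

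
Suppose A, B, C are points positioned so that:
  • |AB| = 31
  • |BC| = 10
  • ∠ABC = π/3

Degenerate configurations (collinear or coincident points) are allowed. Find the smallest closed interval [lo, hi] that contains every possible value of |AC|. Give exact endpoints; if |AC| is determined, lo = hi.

|AB| ∈ {31}
|BC| ∈ {10}
|AC| ∈ {√(751)}

|AC| = √(751)  (≈ 27.4044)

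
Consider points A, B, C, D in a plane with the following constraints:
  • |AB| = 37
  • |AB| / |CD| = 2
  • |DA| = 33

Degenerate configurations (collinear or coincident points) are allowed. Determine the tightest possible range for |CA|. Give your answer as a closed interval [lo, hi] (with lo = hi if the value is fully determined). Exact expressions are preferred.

|CA| ∈ [29/2, 103/2]  (≈ [14.5000, 51.5000])

|AB| ∈ {37}
|AD| ∈ {33}
|CD| ∈ {37/2}
|BD| ∈ [4, 70]
|AC| ∈ [29/2, 103/2]
|BC| ∈ [0, 177/2]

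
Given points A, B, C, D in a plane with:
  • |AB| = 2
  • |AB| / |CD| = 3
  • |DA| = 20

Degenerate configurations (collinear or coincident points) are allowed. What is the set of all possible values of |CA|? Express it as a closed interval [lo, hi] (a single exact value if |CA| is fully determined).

|CA| ∈ [58/3, 62/3]  (≈ [19.3333, 20.6667])

|AB| ∈ {2}
|AD| ∈ {20}
|CD| ∈ {2/3}
|BD| ∈ [18, 22]
|AC| ∈ [58/3, 62/3]
|BC| ∈ [52/3, 68/3]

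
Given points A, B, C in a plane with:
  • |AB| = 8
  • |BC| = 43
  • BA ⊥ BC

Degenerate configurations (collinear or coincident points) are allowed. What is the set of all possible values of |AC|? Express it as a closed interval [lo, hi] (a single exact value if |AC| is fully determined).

|AB| ∈ {8}
|BC| ∈ {43}
|AC| ∈ {√(1913)}

|AC| = √(1913)  (≈ 43.7379)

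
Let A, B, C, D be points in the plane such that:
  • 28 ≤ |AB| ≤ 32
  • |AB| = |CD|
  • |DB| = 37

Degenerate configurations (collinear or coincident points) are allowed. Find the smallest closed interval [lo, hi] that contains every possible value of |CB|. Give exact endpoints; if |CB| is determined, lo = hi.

|AB| ∈ [28, 32]
|BD| ∈ {37}
|CD| ∈ [28, 32]
|AD| ∈ [5, 69]
|BC| ∈ [5, 69]
|AC| ∈ [0, 101]

|CB| ∈ [5, 69]  (≈ [5.0000, 69.0000])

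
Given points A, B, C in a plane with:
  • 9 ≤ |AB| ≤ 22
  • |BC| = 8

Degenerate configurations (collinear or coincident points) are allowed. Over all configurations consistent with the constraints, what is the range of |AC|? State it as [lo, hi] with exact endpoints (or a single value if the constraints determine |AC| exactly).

|AB| ∈ [9, 22]
|BC| ∈ {8}
|AC| ∈ [1, 30]

|AC| ∈ [1, 30]  (≈ [1.0000, 30.0000])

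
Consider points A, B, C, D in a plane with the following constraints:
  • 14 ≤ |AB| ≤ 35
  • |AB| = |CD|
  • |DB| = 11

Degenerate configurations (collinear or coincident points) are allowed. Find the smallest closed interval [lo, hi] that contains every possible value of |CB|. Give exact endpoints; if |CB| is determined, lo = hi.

|CB| ∈ [3, 46]  (≈ [3.0000, 46.0000])

|AB| ∈ [14, 35]
|BD| ∈ {11}
|CD| ∈ [14, 35]
|AD| ∈ [3, 46]
|BC| ∈ [3, 46]
|AC| ∈ [0, 81]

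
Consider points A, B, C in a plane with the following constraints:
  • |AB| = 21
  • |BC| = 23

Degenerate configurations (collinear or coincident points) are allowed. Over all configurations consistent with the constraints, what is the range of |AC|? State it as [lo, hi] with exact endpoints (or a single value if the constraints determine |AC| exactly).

|AC| ∈ [2, 44]  (≈ [2.0000, 44.0000])

|AB| ∈ {21}
|BC| ∈ {23}
|AC| ∈ [2, 44]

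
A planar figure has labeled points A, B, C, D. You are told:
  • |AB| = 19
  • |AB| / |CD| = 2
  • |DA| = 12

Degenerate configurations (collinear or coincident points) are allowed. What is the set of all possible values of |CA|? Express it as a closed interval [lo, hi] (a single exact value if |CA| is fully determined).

|CA| ∈ [5/2, 43/2]  (≈ [2.5000, 21.5000])

|AB| ∈ {19}
|AD| ∈ {12}
|CD| ∈ {19/2}
|BD| ∈ [7, 31]
|AC| ∈ [5/2, 43/2]
|BC| ∈ [0, 81/2]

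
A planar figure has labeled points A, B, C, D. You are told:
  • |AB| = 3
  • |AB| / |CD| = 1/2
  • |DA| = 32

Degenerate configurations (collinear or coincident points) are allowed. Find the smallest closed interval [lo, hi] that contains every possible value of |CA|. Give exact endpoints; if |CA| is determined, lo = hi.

|AB| ∈ {3}
|AD| ∈ {32}
|CD| ∈ {6}
|BD| ∈ [29, 35]
|AC| ∈ [26, 38]
|BC| ∈ [23, 41]

|CA| ∈ [26, 38]  (≈ [26.0000, 38.0000])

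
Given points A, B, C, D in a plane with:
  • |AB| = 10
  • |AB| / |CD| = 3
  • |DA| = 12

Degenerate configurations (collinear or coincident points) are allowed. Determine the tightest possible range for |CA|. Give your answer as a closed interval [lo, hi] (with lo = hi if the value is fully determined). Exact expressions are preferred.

|AB| ∈ {10}
|AD| ∈ {12}
|CD| ∈ {10/3}
|BD| ∈ [2, 22]
|AC| ∈ [26/3, 46/3]
|BC| ∈ [0, 76/3]

|CA| ∈ [26/3, 46/3]  (≈ [8.6667, 15.3333])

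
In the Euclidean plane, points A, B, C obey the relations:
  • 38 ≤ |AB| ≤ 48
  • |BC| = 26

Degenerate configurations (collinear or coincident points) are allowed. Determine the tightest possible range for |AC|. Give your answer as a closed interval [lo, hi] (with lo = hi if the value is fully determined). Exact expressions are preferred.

|AB| ∈ [38, 48]
|BC| ∈ {26}
|AC| ∈ [12, 74]

|AC| ∈ [12, 74]  (≈ [12.0000, 74.0000])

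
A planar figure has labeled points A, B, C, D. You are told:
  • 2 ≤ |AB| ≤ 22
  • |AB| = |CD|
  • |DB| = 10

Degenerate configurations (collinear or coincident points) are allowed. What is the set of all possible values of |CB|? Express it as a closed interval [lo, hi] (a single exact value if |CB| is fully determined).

|AB| ∈ [2, 22]
|BD| ∈ {10}
|CD| ∈ [2, 22]
|AD| ∈ [0, 32]
|BC| ∈ [0, 32]
|AC| ∈ [0, 54]

|CB| ∈ [0, 32]  (≈ [0.0000, 32.0000])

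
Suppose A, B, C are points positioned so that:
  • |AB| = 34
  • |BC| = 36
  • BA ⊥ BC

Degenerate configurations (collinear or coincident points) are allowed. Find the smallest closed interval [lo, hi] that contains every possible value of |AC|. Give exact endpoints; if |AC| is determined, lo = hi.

|AB| ∈ {34}
|BC| ∈ {36}
|AC| ∈ {2·√(613)}

|AC| = 2·√(613)  (≈ 49.5177)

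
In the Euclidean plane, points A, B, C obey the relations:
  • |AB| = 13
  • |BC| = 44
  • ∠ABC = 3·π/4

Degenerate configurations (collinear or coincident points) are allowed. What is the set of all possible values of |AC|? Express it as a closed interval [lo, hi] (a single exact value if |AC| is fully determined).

|AC| = √(572·√(2) + 2105)  (≈ 53.9808)

|AB| ∈ {13}
|BC| ∈ {44}
|AC| ∈ {√(572·√(2) + 2105)}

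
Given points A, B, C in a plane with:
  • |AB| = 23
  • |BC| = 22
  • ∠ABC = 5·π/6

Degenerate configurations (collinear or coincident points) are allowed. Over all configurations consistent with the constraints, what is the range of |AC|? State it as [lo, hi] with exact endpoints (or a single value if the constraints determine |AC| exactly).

|AC| = √(506·√(3) + 1013)  (≈ 43.4674)

|AB| ∈ {23}
|BC| ∈ {22}
|AC| ∈ {√(506·√(3) + 1013)}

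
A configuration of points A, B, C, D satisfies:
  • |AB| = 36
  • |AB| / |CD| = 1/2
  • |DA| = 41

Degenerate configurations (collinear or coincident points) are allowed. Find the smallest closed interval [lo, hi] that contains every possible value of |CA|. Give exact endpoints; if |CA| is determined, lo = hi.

|AB| ∈ {36}
|AD| ∈ {41}
|CD| ∈ {72}
|BD| ∈ [5, 77]
|AC| ∈ [31, 113]
|BC| ∈ [0, 149]

|CA| ∈ [31, 113]  (≈ [31.0000, 113.0000])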